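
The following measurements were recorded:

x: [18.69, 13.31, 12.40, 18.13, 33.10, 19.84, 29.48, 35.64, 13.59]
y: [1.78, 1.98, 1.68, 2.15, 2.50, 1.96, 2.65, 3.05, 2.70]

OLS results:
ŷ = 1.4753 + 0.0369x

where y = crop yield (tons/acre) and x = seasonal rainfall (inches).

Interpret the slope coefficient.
An increase of one inch in rainfall is associated with a 0.0369 tons/acre increase in predicted crop yield.

The slope β₁ = 0.0369 gives the rate at which the fitted crop yield changes with rainfall.

Interpretation:
- Rainfall up by 1 inch → predicted crop yield increases by 0.0369 tons/acre
- The effect is assumed constant over the observed range of x (linearity)
- The slope describes association in these data, not necessarily a causal effect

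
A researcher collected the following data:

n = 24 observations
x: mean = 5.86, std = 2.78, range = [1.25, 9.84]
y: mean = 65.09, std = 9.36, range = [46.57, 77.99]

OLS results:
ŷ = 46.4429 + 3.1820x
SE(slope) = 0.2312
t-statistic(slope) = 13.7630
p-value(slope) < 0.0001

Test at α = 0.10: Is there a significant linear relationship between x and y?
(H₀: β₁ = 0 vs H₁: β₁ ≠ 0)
p-value < 0.0001 < α = 0.10, so we reject H₀. The relationship is significant.

Hypothesis test for the slope coefficient:

H₀: β₁ = 0 (no linear relationship)
H₁: β₁ ≠ 0 (linear relationship exists)

Test statistic: t = β̂₁ / SE(β̂₁) = 3.1820 / 0.2312 = 13.7630

The p-value (<0.0001) is the probability, under H₀, of a t-statistic at least as extreme as |t| = 13.7630 (two-sided, df = n − 2 = 22).

Decision rule: reject H₀ if p-value < α.
p-value < 0.0001 < α = 0.10 → reject H₀.

There is sufficient evidence at the 10% significance level to conclude that a linear relationship exists between x and y.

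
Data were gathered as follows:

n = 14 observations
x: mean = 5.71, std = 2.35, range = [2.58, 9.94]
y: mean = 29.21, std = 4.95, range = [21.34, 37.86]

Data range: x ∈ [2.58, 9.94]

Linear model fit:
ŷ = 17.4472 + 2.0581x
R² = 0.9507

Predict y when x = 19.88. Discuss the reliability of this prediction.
ŷ = 58.3622, but this is extrapolation (above the data range [2.58, 9.94]) and may be unreliable.

Prediction calculation:
ŷ = 17.4472 + 2.0581 × 19.88
ŷ = 58.3622

Reliability:
- Data range: x ∈ [2.58, 9.94]
- Prediction point: x = 19.88 is 9.94 units above the observed range → this is EXTRAPOLATION, not interpolation

Why that matters here:
- R² describes fit only over the sampled x values; it says nothing about behaviour beyond them
- There are no observations near this x to validate the fitted line there
- The standard error of prediction grows with (x − x̄)², and x = 19.88 is far from x̄ = 5.71

Report the number if required, but flag clearly that it is an extrapolation.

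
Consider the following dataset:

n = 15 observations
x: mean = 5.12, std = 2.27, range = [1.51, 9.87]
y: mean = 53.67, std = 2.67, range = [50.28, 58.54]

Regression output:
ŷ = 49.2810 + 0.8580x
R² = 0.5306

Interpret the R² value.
The model explains 53.06% of the variance in y (R² = 0.5306), leaving 46.94% unexplained; the fit is moderate.

R² (coefficient of determination) measures the proportion of variance in y explained by the regression model.

Here R² = 0.5306:
- Explained: 53.06% of the variation in y
- Unexplained (residual): 100% − 53.06% = 46.94%
- Rule of thumb (below 0.3 weak; 0.3 to below 0.7 moderate; 0.7 and above strong) → moderate

Calculation: R² = 1 − (SS_res / SS_tot), where SS_res is the sum of squared residuals and SS_tot the total sum of squares.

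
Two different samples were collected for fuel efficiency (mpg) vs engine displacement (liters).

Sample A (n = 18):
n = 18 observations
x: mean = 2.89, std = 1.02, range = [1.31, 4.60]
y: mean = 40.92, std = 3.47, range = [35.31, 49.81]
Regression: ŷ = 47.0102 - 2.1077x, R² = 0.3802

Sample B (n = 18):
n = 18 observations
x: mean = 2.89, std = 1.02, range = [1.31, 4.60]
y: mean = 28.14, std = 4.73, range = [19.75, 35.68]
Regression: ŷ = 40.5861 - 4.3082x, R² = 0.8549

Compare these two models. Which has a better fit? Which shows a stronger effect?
Model B has the better fit (R² = 0.8549 vs 0.3802). Model B shows the stronger effect (|β₁| = 4.3082 vs 2.1077).

Model Comparison:

Fit — compare R²:
- Model A: R² = 0.3802 → 38.02% of variance in fuel efficiency explained
- Model B: R² = 0.8549 → 85.49% of variance in fuel efficiency explained
- 0.8549 > 0.3802 → Model B has the better fit

Strength of effect — compare |β₁|:
- Model A: β₁ = -2.1077 → predicted fuel efficiency falls 2.1077 mpg per additional liter of engine displacement
- Model B: β₁ = -4.3082 → predicted fuel efficiency falls 4.3082 mpg per additional liter of engine displacement
- |-2.1077| < |-4.3082| → Model B shows the stronger marginal effect

Note: The two samples could reflect different populations, time periods, or measurement quality.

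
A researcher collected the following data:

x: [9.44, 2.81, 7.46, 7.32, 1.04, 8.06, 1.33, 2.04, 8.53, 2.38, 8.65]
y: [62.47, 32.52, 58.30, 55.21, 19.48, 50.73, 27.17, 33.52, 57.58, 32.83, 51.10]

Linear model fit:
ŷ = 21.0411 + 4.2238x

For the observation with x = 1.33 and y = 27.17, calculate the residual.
Residual = 0.5112

The residual is the difference between the actual value and the predicted value:

Residual = y - ŷ

Step 1: Calculate predicted value
ŷ = 21.0411 + 4.2238 × 1.33
ŷ = 26.6588

Step 2: Calculate residual
Residual = 27.17 - 26.6588
Residual = 0.5112

Interpretation: the model underestimates the actual value by 0.5112 at this point (positive residual → observation lies above the fitted line).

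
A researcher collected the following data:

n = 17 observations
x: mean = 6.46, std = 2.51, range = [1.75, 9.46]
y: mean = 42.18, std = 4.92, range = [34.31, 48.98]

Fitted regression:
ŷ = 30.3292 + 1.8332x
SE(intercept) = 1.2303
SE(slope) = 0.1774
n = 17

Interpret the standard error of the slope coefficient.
SE(β̂₁) = 0.1774 is the estimated standard deviation of the slope estimate across repeated samples; relative to β̂₁ = 1.8332 that is 9.7%, a precise estimate.

What SE measures:
- The standard error quantifies the sampling variability of the coefficient estimate
- It is the estimated standard deviation of β̂₁ across hypothetical repeated samples of the same size
- Smaller SE → more precise estimate

Relative precision:
- SE / |β̂₁| = 0.1774 / 1.8332 = 9.7%
- Rule of thumb (under 20%: precise; 20% to under 50%: moderately precise; 50% or more: imprecise) → precise

Link to interval estimation: a confidence interval for β₁ is β̂₁ ± t* × 0.1774, so SE sets the half-width per unit of t*.

What drives SE(β̂₁): wider spread of x values → smaller SE; more residual scatter → larger SE.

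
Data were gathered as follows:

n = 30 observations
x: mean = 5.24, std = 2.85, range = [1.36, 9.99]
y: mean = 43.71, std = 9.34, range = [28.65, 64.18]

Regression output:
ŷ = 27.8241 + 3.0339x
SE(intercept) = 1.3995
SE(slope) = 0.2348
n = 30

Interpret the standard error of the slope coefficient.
SE(β̂₁) = 0.2348 is the estimated standard deviation of the slope estimate across repeated samples; relative to β̂₁ = 3.0339 that is 7.7%, a precise estimate.

SE(β̂₁) = s / √Sxx, where s is the residual standard deviation and Sxx = Σ(x − x̄)². It is the yardstick for how far β̂₁ = 3.0339 could plausibly be from the true slope.

Relative precision:
- SE / |β̂₁| = 0.2348 / 3.0339 = 7.7%
- Rule of thumb (under 20%: precise; 20% to under 50%: moderately precise; 50% or more: imprecise) → precise

Rough 95% range (±2 SE): 3.0339 ± 0.4696 → (2.5643, 3.5035).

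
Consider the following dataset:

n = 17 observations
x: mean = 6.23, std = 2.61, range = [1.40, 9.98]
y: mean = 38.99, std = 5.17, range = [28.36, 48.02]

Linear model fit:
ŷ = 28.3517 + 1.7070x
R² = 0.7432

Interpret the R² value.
About 74.32% of the variability in y is accounted for by the regression on x (R² = 0.7432) — a strong linear fit.

R² (coefficient of determination) measures the proportion of variance in y explained by the regression model.

Here R² = 0.7432:
- Explained: 74.32% of the variation in y
- Unexplained (residual): 100% − 74.32% = 25.68%
- Rule of thumb (below 0.3 weak; 0.3 to below 0.7 moderate; 0.7 and above strong) → strong

Calculation: R² = 1 − (SS_res / SS_tot), where SS_res is the sum of squared residuals and SS_tot the total sum of squares.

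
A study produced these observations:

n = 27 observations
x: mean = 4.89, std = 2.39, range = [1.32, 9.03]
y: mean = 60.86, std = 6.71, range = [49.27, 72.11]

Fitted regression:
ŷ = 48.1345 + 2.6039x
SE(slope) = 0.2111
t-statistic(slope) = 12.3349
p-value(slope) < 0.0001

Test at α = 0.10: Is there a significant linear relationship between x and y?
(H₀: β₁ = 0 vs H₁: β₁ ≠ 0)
Reject H₀: p-value < 0.0001 < α = 0.10. The linear relationship is significant at the 10% level.

Hypothesis test for the slope coefficient:

H₀: β₁ = 0 (no linear relationship)
H₁: β₁ ≠ 0 (linear relationship exists)

Test statistic: t = β̂₁ / SE(β̂₁) = 2.6039 / 0.2111 = 12.3349

With df = 25, the two-sided p-value for |t| = 12.3349 is <0.0001.

Decision rule: reject H₀ if p-value < α.
p-value < 0.0001 < α = 0.10 → reject H₀.

At α = 0.10 the data do provide convincing evidence of a nonzero slope.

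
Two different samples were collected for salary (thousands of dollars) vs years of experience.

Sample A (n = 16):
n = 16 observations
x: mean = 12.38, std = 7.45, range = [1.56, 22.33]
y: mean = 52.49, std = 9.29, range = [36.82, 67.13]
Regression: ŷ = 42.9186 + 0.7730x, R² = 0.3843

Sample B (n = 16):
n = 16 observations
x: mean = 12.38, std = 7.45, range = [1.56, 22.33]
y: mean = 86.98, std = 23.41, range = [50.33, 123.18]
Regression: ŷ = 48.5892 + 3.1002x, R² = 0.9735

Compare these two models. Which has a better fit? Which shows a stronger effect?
Model B has the better fit (R² = 0.9735 vs 0.3843). Model B shows the stronger effect (|β₁| = 3.1002 vs 0.7730).

Model Comparison:

Which explains more variance? (R²)
- Model A: R² = 0.3843 → 38.43% of variance in salary explained
- Model B: R² = 0.9735 → 97.35% of variance in salary explained
- 0.9735 > 0.3843 → Model B has the better fit

Which has the larger per-year effect? (|β₁|)
- Model A: β₁ = 0.7730 → predicted salary rises 0.7730 thousand dollars per additional year of experience
- Model B: β₁ = 3.1002 → predicted salary rises 3.1002 thousand dollars per additional year of experience
- |0.7730| < |3.1002| → Model B shows the stronger marginal effect

Note: The two samples could reflect different populations, time periods, or measurement quality.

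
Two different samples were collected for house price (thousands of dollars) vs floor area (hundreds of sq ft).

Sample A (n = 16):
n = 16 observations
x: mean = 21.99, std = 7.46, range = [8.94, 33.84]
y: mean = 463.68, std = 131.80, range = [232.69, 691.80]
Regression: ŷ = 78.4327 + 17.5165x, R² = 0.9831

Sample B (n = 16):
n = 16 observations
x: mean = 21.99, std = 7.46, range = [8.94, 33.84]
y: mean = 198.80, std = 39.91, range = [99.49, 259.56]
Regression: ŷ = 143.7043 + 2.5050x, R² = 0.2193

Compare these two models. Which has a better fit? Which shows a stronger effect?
Model A has the better fit (R² = 0.9831 vs 0.2193). Model A shows the stronger effect (|β₁| = 17.5165 vs 2.5050).

Model Comparison:

Which explains more variance? (R²)
- Model A: R² = 0.9831 → 98.31% of variance in house price explained
- Model B: R² = 0.2193 → 21.93% of variance in house price explained
- 0.9831 > 0.2193 → Model A has the better fit

Which has the larger per-hundred sq ft effect? (|β₁|)
- Model A: β₁ = 17.5165 → predicted house price rises 17.5165 thousand dollars per additional hundred sq ft of floor area
- Model B: β₁ = 2.5050 → predicted house price rises 2.5050 thousand dollars per additional hundred sq ft of floor area
- |17.5165| > |2.5050| → Model A shows the stronger marginal effect

Notes:
- A better fit (higher R²) doesn't necessarily mean a more important relationship.
- R² measures how tightly points cluster around the line; β₁ measures how steep the line is — they answer different questions.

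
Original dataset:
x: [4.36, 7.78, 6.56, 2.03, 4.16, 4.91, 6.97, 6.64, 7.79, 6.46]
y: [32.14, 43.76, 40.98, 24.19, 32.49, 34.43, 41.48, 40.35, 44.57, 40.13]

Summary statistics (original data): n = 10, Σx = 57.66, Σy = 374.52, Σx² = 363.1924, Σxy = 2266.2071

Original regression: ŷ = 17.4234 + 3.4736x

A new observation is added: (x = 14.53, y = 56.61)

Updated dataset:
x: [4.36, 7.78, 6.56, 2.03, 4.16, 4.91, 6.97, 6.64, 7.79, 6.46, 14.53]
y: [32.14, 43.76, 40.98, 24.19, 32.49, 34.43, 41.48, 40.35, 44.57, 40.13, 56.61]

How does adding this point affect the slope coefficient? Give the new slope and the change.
Adding the point moves β₁ from 3.4736 to 2.5794, i.e. it decreases by 0.8942 (-25.7%).

x = 14.53 lies well outside the original x-range [2.03, 7.79] (x̄ ≈ 5.77), so this observation has high leverage and can move the slope substantially.

Step 1: Update the sums with the new point (n goes from 10 to 11)
Σx  = 57.66 + 14.53 = 72.19
Σy  = 374.52 + 56.61 = 431.13
Σx² = 363.1924 + 14.53² = 363.1924 + 211.1209 = 574.3133
Σxy = 2266.2071 + 14.53×56.61 = 2266.2071 + 822.5433 = 3088.7504

Step 2: Recompute the slope with b₁ = (nΣxy − ΣxΣy) / (nΣx² − (Σx)²)
Numerator   = 11×3088.7504 − 72.19×431.13 = 33976.2544 − 31123.2747 = 2852.9797
Denominator = 11×574.3133 − 72.19² = 6317.4463 − 5211.3961 = 1106.0502
b₁(new) = 2852.9797 / 1106.0502 = 2.5794

(Same formula on the original sums: (10×2266.2071 − 57.66×374.52) / (10×363.1924 − 57.66²) = 1067.2478 / 307.2484 = 3.4736, matching the given fit.)

Step 3: Change in slope
Δβ₁ = 2.5794 − 3.4736 = -0.8942
Relative change = -0.8942 / 3.4736 × 100% = -25.7%
→ the slope decreases when the point is added.

A high-leverage point only changes the slope if it is off the original line; here y = 56.61 is below the original trend, so the slope decreases.
In practice: refit with and without it and report both if conclusions differ.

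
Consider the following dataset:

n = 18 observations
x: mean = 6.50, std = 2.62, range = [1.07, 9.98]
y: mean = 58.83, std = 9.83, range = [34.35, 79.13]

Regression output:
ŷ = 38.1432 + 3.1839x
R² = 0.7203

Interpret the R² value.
R² = 0.7203 means 72.03% of the variation in y is explained by the linear relationship with x. This indicates a strong fit.

R² = 1 − SS_res/SS_tot compares the residual scatter to the total scatter of y about its mean.

Here R² = 0.7203:
- Explained: 72.03% of the variation in y
- Unexplained (residual): 100% − 72.03% = 27.97%
- Rule of thumb (below 0.3 weak; 0.3 to below 0.7 moderate; 0.7 and above strong) → strong

Equivalently, for simple linear regression R² = r², so |r| = √0.7203 ≈ 0.8487.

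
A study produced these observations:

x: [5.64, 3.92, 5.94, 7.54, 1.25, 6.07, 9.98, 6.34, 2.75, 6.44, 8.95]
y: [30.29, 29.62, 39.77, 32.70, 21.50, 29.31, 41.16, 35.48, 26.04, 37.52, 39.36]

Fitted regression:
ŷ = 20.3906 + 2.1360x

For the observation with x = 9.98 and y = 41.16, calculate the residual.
Residual = -0.5479

The residual is the difference between the actual value and the predicted value:

Residual = y - ŷ

Step 1: Calculate predicted value
ŷ = 20.3906 + 2.1360 × 9.98
ŷ = 41.7079

Step 2: Calculate residual
Residual = 41.16 - 41.7079
Residual = -0.5479

The residual is negative, so the observed y = 41.16 sits below the regression line (the line overestimates it by 0.5479).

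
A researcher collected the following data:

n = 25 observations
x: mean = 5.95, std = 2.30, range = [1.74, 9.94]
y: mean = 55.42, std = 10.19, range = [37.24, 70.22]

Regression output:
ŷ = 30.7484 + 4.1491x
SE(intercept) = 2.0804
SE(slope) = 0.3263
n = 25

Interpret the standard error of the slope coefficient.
SE(β̂₁) = 0.3263 is the estimated standard deviation of the slope estimate across repeated samples; relative to β̂₁ = 4.1491 that is 7.9%, a precise estimate.

SE(β̂₁) = 0.3263 says: if we drew many samples of n = 25 from the same population and refit each time, the fitted slopes would scatter with a standard deviation of roughly 0.3263 around the true β₁.

Relative precision:
- SE / |β̂₁| = 0.3263 / 4.1491 = 7.9%
- Rule of thumb (under 20%: precise; 20% to under 50%: moderately precise; 50% or more: imprecise) → precise

Link to interval estimation: a confidence interval for β₁ is β̂₁ ± t* × 0.3263, so SE sets the half-width per unit of t*.

What drives SE(β̂₁): larger n (here n = 25) → smaller SE; wider spread of x values → smaller SE; more residual scatter → larger SE.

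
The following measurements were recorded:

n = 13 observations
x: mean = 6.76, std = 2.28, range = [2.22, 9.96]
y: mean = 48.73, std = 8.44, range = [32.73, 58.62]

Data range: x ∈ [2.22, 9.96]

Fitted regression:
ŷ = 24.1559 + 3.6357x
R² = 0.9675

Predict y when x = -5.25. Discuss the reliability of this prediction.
ŷ = 5.0685 (extrapolation — x = -5.25 lies outside [2.22, 9.96], so reliability is low).

Prediction calculation:
ŷ = 24.1559 + 3.6357 × (-5.25)
ŷ = 5.0685

Reliability:
- Data range: x ∈ [2.22, 9.96]
- Prediction point: x = -5.25 is 7.47 units below the observed range → this is EXTRAPOLATION, not interpolation

Why that matters here:
- There are no observations near this x to validate the fitted line there
- R² describes fit only over the sampled x values; it says nothing about behaviour beyond them

A defensible statement: 'if the linear trend continued to x = -5.25, y would be about 5.0685' — the premise is untested.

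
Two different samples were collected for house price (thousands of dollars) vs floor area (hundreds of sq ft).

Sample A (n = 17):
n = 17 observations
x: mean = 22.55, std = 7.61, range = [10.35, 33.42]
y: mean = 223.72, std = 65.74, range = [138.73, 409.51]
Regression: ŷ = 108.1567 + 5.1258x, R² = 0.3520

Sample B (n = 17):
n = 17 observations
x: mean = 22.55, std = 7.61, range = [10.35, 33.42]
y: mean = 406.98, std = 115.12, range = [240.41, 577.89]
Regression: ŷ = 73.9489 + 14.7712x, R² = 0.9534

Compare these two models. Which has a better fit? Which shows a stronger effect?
Model B has the better fit (R² = 0.9534 vs 0.3520). Model B shows the stronger effect (|β₁| = 14.7712 vs 5.1258).

Model Comparison:

Which explains more variance? (R²)
- Model A: R² = 0.3520 → 35.20% of variance in house price explained
- Model B: R² = 0.9534 → 95.34% of variance in house price explained
- 0.9534 > 0.3520 → Model B has the better fit

Strength of effect — compare |β₁|:
- Model A: β₁ = 5.1258 → predicted house price rises 5.1258 thousand dollars per additional hundred sq ft of floor area
- Model B: β₁ = 14.7712 → predicted house price rises 14.7712 thousand dollars per additional hundred sq ft of floor area
- |5.1258| < |14.7712| → Model B shows the stronger marginal effect

Note: A steeper slope doesn't make a better model if the scatter around the line is large.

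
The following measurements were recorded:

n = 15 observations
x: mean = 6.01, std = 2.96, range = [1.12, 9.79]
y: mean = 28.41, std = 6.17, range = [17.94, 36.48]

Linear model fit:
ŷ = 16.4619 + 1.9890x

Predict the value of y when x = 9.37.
ŷ = 35.0988

x = 9.37 lies inside the observed range [1.12, 9.79], so the fitted equation applies directly:

ŷ = 16.4619 + 1.9890 × 9.37
ŷ = 16.4619 + 18.6369
ŷ = 35.0988

This is the fitted mean response at that x — an individual observation would come with a wider prediction interval.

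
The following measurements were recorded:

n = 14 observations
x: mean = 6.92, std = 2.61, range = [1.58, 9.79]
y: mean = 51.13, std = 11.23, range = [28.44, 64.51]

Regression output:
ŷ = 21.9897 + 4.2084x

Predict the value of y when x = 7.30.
ŷ = 52.7110

x = 7.30 lies inside the observed range [1.58, 9.79], so the fitted equation applies directly:

ŷ = 21.9897 + 4.2084 × 7.30
ŷ = 21.9897 + 30.7213
ŷ = 52.7110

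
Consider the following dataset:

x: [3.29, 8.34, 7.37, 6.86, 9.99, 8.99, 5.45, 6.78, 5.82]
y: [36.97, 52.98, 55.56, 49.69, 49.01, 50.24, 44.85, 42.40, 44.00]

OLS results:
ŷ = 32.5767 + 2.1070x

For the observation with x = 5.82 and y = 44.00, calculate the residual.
Residual = -0.8394

The residual is the difference between the actual value and the predicted value:

Residual = y - ŷ

Step 1: Calculate predicted value
ŷ = 32.5767 + 2.1070 × 5.82
ŷ = 44.8394

Step 2: Calculate residual
Residual = 44.00 - 44.8394
Residual = -0.8394

Sign check: y < ŷ, so the point is below the line and the fit overestimates here.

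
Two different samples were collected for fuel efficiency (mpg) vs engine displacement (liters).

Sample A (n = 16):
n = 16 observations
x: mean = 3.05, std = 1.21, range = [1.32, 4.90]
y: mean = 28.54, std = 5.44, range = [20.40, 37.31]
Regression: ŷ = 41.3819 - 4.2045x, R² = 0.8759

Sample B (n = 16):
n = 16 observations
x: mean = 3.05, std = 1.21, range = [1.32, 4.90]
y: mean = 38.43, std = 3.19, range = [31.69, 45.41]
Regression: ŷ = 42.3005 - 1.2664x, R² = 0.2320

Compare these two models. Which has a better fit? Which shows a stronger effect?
Model A has the better fit (R² = 0.8759 vs 0.2320). Model A shows the stronger effect (|β₁| = 4.2045 vs 1.2664).

Model Comparison:

Fit — compare R²:
- Model A: R² = 0.8759 → 87.59% of variance in fuel efficiency explained
- Model B: R² = 0.2320 → 23.20% of variance in fuel efficiency explained
- 0.8759 > 0.2320 → Model A has the better fit

Effect size (slope magnitude):
- Model A: β₁ = -4.2045 → predicted fuel efficiency falls 4.2045 mpg per additional liter of engine displacement
- Model B: β₁ = -1.2664 → predicted fuel efficiency falls 1.2664 mpg per additional liter of engine displacement
- |-4.2045| > |-1.2664| → Model A shows the stronger marginal effect

Notes:
- A better fit (higher R²) doesn't necessarily mean a more important relationship.
- R² measures how tightly points cluster around the line; β₁ measures how steep the line is — they answer different questions.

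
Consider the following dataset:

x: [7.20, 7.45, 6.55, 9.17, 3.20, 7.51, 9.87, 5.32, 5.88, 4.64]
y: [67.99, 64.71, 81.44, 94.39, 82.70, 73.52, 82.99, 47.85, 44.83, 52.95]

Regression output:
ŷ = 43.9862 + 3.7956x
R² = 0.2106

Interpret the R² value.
The model explains 21.06% of the variance in y (R² = 0.2106), leaving 78.94% unexplained; the fit is weak.

R² (coefficient of determination) measures the proportion of variance in y explained by the regression model.

Here R² = 0.2106:
- Explained: 21.06% of the variation in y
- Unexplained (residual): 100% − 21.06% = 78.94%
- Rule of thumb (below 0.3 weak; 0.3 to below 0.7 moderate; 0.7 and above strong) → weak

Equivalently, for simple linear regression R² = r², so |r| = √0.2106 ≈ 0.4589.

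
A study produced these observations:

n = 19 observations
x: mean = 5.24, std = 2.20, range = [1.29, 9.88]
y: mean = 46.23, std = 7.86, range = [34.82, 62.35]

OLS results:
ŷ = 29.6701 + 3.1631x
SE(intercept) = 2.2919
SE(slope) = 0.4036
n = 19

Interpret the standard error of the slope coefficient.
SE(slope) = 0.4036 measures the uncertainty in the estimated slope. The coefficient is estimated precisely (SE/|β̂₁| = 12.8%).

SE(β̂₁) = s / √Sxx, where s is the residual standard deviation and Sxx = Σ(x − x̄)². It is the yardstick for how far β̂₁ = 3.1631 could plausibly be from the true slope.

Relative precision:
- SE / |β̂₁| = 0.4036 / 3.1631 = 12.8%
- Rule of thumb (under 20%: precise; 20% to under 50%: moderately precise; 50% or more: imprecise) → precise

Rough 95% range (±2 SE): 3.1631 ± 0.8072 → (2.3559, 3.9703).

What drives SE(β̂₁): more residual scatter → larger SE; larger n (here n = 19) → smaller SE; wider spread of x values → smaller SE.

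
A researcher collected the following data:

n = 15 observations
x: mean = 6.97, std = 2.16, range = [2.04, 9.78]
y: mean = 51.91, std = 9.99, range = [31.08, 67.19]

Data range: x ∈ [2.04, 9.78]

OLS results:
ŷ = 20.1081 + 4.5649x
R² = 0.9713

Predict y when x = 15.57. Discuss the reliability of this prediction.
ŷ = 91.1836 (extrapolation — x = 15.57 lies outside [2.04, 9.78], so reliability is low).

Prediction calculation:
ŷ = 20.1081 + 4.5649 × 15.57
ŷ = 91.1836

Reliability:
- Data range: x ∈ [2.04, 9.78]
- Prediction point: x = 15.57 is 5.79 units above the observed range → this is EXTRAPOLATION, not interpolation

Why that matters here:
- The standard error of prediction grows with (x − x̄)², and x = 15.57 is far from x̄ = 6.97
- R² describes fit only over the sampled x values; it says nothing about behaviour beyond them

Report the number if required, but flag clearly that it is an extrapolation.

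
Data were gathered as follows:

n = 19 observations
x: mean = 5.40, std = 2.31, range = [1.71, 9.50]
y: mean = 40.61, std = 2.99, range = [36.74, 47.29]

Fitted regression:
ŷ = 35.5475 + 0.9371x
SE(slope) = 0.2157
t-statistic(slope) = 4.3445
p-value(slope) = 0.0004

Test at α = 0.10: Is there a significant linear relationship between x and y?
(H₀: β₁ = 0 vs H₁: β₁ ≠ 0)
Since p-value = 0.0004 < α = 0.10, reject H₀ — the slope is significantly different from 0.

Hypothesis test for the slope coefficient:

H₀: β₁ = 0 (no linear relationship)
H₁: β₁ ≠ 0 (linear relationship exists)

Test statistic: t = β̂₁ / SE(β̂₁) = 0.9371 / 0.2157 = 4.3445

The p-value (0.0004) is the probability, under H₀, of a t-statistic at least as extreme as |t| = 4.3445 (two-sided, df = n − 2 = 17).

Decision rule: reject H₀ if p-value < α.
p-value = 0.0004 < α = 0.10 → reject H₀.

Conclusion: the linear association between x and y is significant at the 10% level.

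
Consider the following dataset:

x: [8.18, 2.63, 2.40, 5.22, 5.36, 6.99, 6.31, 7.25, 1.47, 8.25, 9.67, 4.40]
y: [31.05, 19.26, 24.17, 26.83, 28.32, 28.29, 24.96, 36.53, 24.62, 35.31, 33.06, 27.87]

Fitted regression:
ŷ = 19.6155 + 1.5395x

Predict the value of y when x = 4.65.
ŷ = 26.7742

To predict y for x = 4.65, substitute into the regression equation:

ŷ = 19.6155 + 1.5395 × 4.65
ŷ = 19.6155 + 7.1587
ŷ = 26.7742

This is the fitted mean response at that x — an individual observation would come with a wider prediction interval.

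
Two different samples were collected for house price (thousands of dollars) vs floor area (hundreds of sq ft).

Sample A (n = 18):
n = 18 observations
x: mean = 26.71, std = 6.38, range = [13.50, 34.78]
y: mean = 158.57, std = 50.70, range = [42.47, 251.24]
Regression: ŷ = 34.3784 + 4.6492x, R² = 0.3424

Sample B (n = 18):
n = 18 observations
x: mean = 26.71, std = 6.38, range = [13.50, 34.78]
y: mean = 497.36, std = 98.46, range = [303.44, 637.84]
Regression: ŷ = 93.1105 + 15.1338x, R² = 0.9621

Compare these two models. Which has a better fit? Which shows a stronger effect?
Model B has the better fit (R² = 0.9621 vs 0.3424). Model B shows the stronger effect (|β₁| = 15.1338 vs 4.6492).

Model Comparison:

Goodness of fit (R²):
- Model A: R² = 0.3424 → 34.24% of variance in house price explained
- Model B: R² = 0.9621 → 96.21% of variance in house price explained
- 0.9621 > 0.3424 → Model B has the better fit

Which has the larger per-hundred sq ft effect? (|β₁|)
- Model A: β₁ = 4.6492 → predicted house price rises 4.6492 thousand dollars per additional hundred sq ft of floor area
- Model B: β₁ = 15.1338 → predicted house price rises 15.1338 thousand dollars per additional hundred sq ft of floor area
- |4.6492| < |15.1338| → Model B shows the stronger marginal effect

Notes:
- A better fit (higher R²) doesn't necessarily mean a more important relationship.
- R² measures how tightly points cluster around the line; β₁ measures how steep the line is — they answer different questions.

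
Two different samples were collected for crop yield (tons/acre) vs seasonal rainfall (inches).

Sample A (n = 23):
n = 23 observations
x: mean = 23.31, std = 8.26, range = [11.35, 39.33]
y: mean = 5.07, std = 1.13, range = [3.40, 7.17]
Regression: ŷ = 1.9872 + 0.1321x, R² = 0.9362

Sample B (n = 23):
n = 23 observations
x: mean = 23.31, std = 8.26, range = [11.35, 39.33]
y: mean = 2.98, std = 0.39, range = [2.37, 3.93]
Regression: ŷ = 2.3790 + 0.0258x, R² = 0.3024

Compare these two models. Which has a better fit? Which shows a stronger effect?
Model A has the better fit (R² = 0.9362 vs 0.3024). Model A shows the stronger effect (|β₁| = 0.1321 vs 0.0258).

Model Comparison:

Goodness of fit (R²):
- Model A: R² = 0.9362 → 93.62% of variance in crop yield explained
- Model B: R² = 0.3024 → 30.24% of variance in crop yield explained
- 0.9362 > 0.3024 → Model A has the better fit

Which has the larger per-inch effect? (|β₁|)
- Model A: β₁ = 0.1321 → predicted crop yield rises 0.1321 tons/acre per additional inch of rainfall
- Model B: β₁ = 0.0258 → predicted crop yield rises 0.0258 tons/acre per additional inch of rainfall
- |0.1321| > |0.0258| → Model A shows the stronger marginal effect

Note: A steeper slope doesn't make a better model if the scatter around the line is large.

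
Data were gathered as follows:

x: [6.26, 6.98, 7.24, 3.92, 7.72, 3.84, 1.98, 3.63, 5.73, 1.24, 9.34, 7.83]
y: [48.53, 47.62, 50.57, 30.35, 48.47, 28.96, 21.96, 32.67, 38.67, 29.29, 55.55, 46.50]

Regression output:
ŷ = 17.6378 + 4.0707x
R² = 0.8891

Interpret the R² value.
The model explains 88.91% of the variance in y (R² = 0.8891), leaving 11.09% unexplained; the fit is strong.

R² = 1 − SS_res/SS_tot compares the residual scatter to the total scatter of y about its mean.

Here R² = 0.8891:
- Explained: 88.91% of the variation in y
- Unexplained (residual): 100% − 88.91% = 11.09%
- Rule of thumb (below 0.3 weak; 0.3 to below 0.7 moderate; 0.7 and above strong) → strong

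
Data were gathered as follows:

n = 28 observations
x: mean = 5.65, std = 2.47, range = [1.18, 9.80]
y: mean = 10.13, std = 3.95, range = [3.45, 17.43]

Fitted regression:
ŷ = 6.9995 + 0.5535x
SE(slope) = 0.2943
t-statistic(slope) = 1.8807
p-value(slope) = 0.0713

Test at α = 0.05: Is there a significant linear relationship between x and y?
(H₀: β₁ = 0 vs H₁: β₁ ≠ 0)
p-value = 0.0713 ≥ α = 0.05, so we fail to reject H₀. The relationship is not significant.

Hypothesis test for the slope coefficient:

H₀: β₁ = 0 (no linear relationship)
H₁: β₁ ≠ 0 (linear relationship exists)

Test statistic: t = β̂₁ / SE(β̂₁) = 0.5535 / 0.2943 = 1.8807

With df = 26, the two-sided p-value for |t| = 1.8807 is 0.0713.

Decision rule: reject H₀ if p-value < α.
p-value = 0.0713 ≥ α = 0.05 → fail to reject H₀.

At α = 0.05 the data do not provide convincing evidence of a nonzero slope.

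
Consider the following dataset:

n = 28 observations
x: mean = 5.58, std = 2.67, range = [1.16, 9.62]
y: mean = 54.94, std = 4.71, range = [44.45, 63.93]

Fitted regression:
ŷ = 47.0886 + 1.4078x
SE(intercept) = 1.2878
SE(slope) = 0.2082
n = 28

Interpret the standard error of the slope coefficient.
SE(slope) = 0.2082 measures the uncertainty in the estimated slope. The coefficient is estimated precisely (SE/|β̂₁| = 14.8%).

SE(β̂₁) = s / √Sxx, where s is the residual standard deviation and Sxx = Σ(x − x̄)². It is the yardstick for how far β̂₁ = 1.4078 could plausibly be from the true slope.

Relative precision:
- SE / |β̂₁| = 0.2082 / 1.4078 = 14.8%
- Rule of thumb (under 20%: precise; 20% to under 50%: moderately precise; 50% or more: imprecise) → precise

Link to interval estimation: a confidence interval for β₁ is β̂₁ ± t* × 0.2082, so SE sets the half-width per unit of t*.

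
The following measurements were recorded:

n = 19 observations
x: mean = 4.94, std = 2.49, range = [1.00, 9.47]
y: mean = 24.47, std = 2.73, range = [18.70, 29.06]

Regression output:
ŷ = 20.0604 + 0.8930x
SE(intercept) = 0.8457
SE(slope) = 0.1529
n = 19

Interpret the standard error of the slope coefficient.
SE(slope) = 0.1529 measures the uncertainty in the estimated slope. The coefficient is estimated precisely (SE/|β̂₁| = 17.1%).

What SE measures:
- The standard error quantifies the sampling variability of the coefficient estimate
- It is the estimated standard deviation of β̂₁ across hypothetical repeated samples of the same size
- Smaller SE → more precise estimate

Relative precision:
- SE / |β̂₁| = 0.1529 / 0.8930 = 17.1%
- Rule of thumb (under 20%: precise; 20% to under 50%: moderately precise; 50% or more: imprecise) → precise

Link to the t-test: t = β̂₁ / SE(β̂₁) = 0.8930 / 0.1529 = 5.8404, the statistic for H₀: β₁ = 0.

What drives SE(β̂₁): more residual scatter → larger SE; wider spread of x values → smaller SE; larger n (here n = 19) → smaller SE.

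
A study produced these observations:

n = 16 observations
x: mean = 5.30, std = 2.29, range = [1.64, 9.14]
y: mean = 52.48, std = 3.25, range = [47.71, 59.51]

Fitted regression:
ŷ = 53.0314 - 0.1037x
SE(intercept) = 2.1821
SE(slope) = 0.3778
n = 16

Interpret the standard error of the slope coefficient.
SE(slope) = 0.3778 measures the uncertainty in the estimated slope. The coefficient is estimated imprecisely (SE/|β̂₁| = 364.3%).

What SE measures:
- The standard error quantifies the sampling variability of the coefficient estimate
- It is the estimated standard deviation of β̂₁ across hypothetical repeated samples of the same size
- Smaller SE → more precise estimate

Relative precision:
- SE / |β̂₁| = 0.3778 / 0.1037 = 364.3%
- Rule of thumb (under 20%: precise; 20% to under 50%: moderately precise; 50% or more: imprecise) → imprecise

Link to interval estimation: a confidence interval for β₁ is β̂₁ ± t* × 0.3778, so SE sets the half-width per unit of t*.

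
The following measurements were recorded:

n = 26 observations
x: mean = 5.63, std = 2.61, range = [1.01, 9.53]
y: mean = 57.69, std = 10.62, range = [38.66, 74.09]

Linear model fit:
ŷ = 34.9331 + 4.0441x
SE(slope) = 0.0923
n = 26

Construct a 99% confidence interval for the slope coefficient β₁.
The 99% CI for β₁ is (3.7859, 4.3023)

Confidence interval for the slope:

The 99% CI for β₁ is: β̂₁ ± t*(α/2, n-2) × SE(β̂₁)

Step 1: Find critical t-value
- Confidence level = 0.99
- Degrees of freedom = n - 2 = 26 - 2 = 24
- t*(α/2, 24) = 2.7969

Step 2: Calculate margin of error
Margin = 2.7969 × 0.0923 = 0.2582

Step 3: Construct interval
CI = 4.0441 ± 0.2582
CI = (3.7859, 4.3023)

Interpretation: each one-unit increase in x is associated with a change in mean y of between 3.7859 and 4.3023, with 99% confidence.
Both endpoints are positive, so the data support a genuinely positive slope at this confidence level.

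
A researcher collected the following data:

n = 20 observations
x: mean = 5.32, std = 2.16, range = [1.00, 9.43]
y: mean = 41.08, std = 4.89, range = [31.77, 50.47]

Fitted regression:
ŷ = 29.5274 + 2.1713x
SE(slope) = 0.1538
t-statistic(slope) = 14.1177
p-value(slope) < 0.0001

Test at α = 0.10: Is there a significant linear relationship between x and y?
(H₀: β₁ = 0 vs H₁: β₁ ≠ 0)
p-value < 0.0001 < α = 0.10, so we reject H₀. The relationship is significant.

Hypothesis test for the slope coefficient:

H₀: β₁ = 0 (no linear relationship)
H₁: β₁ ≠ 0 (linear relationship exists)

Test statistic: t = β̂₁ / SE(β̂₁) = 2.1713 / 0.1538 = 14.1177

The p-value (<0.0001) is the probability, under H₀, of a t-statistic at least as extreme as |t| = 14.1177 (two-sided, df = n − 2 = 18).

Decision rule: reject H₀ if p-value < α.
p-value < 0.0001 < α = 0.10 → reject H₀.

Conclusion: the linear association between x and y is significant at the 10% level.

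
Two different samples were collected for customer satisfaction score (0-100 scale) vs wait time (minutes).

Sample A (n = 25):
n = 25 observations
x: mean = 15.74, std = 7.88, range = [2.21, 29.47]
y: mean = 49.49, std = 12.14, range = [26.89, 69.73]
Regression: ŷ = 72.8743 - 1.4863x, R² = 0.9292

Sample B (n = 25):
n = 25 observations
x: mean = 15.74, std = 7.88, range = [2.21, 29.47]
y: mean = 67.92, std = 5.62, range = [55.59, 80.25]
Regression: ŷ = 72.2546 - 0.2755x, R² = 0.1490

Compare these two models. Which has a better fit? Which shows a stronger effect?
Model A has the better fit (R² = 0.9292 vs 0.1490). Model A shows the stronger effect (|β₁| = 1.4863 vs 0.2755).

Model Comparison:

Goodness of fit (R²):
- Model A: R² = 0.9292 → 92.92% of variance in satisfaction score explained
- Model B: R² = 0.1490 → 14.90% of variance in satisfaction score explained
- 0.9292 > 0.1490 → Model A has the better fit

Which has the larger per-minute effect? (|β₁|)
- Model A: β₁ = -1.4863 → predicted satisfaction score falls 1.4863 points per additional minute of wait time
- Model B: β₁ = -0.2755 → predicted satisfaction score falls 0.2755 points per additional minute of wait time
- |-1.4863| > |-0.2755| → Model A shows the stronger marginal effect

Notes:
- A better fit (higher R²) doesn't necessarily mean a more important relationship.
- R² measures how tightly points cluster around the line; β₁ measures how steep the line is — they answer different questions.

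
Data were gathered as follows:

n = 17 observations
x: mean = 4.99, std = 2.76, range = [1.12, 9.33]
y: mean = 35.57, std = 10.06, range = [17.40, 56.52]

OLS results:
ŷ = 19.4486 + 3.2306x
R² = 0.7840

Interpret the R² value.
The model explains 78.40% of the variance in y (R² = 0.7840), leaving 21.60% unexplained; the fit is strong.

R² (coefficient of determination) measures the proportion of variance in y explained by the regression model.

Here R² = 0.7840:
- Explained: 78.40% of the variation in y
- Unexplained (residual): 100% − 78.40% = 21.60%
- Rule of thumb (below 0.3 weak; 0.3 to below 0.7 moderate; 0.7 and above strong) → strong

Calculation: R² = 1 − (SS_res / SS_tot), where SS_res is the sum of squared residuals and SS_tot the total sum of squares.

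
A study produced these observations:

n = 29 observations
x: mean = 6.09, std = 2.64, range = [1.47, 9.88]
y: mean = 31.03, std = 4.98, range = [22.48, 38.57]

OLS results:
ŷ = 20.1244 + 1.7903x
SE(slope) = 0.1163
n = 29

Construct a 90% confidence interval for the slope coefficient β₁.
The 90% CI for β₁ is (1.5922, 1.9884)

Confidence interval for the slope:

The 90% CI for β₁ is: β̂₁ ± t*(α/2, n-2) × SE(β̂₁)

Step 1: Find critical t-value
- Confidence level = 0.9
- Degrees of freedom = n - 2 = 29 - 2 = 27
- t*(α/2, 27) = 1.7033

Step 2: Calculate margin of error
Margin = 1.7033 × 0.1163 = 0.1981

Step 3: Construct interval
CI = 1.7903 ± 0.1981
CI = (1.5922, 1.9884)

Interpretation: intervals built this way capture the true β₁ in 90% of repeated samples; here the plausible range for the per-unit effect of x on y is 1.5922 to 1.9884.
The interval does not include 0, suggesting a significant linear relationship.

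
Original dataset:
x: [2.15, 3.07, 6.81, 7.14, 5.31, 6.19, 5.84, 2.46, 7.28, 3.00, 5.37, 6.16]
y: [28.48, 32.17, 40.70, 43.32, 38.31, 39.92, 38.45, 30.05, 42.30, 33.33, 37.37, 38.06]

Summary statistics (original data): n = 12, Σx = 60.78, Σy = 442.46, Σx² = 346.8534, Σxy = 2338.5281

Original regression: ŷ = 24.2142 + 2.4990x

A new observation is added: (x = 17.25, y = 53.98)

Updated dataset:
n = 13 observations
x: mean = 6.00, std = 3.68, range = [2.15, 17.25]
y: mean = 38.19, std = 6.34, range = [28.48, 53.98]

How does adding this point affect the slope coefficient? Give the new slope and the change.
The slope changes from 2.4990 to 1.6466 (change of -0.8524, or -34.1%).

The new point has HIGH LEVERAGE: x = 17.25 is far from the original mean x̄ = 60.78/12 ≈ 5.07 (original range [2.15, 7.28]).

Step 1: Update the sums with the new point (n goes from 12 to 13)
Σx  = 60.78 + 17.25 = 78.03
Σy  = 442.46 + 53.98 = 496.44
Σx² = 346.8534 + 17.25² = 346.8534 + 297.5625 = 644.4159
Σxy = 2338.5281 + 17.25×53.98 = 2338.5281 + 931.1550 = 3269.6831

Step 2: Recompute the slope with b₁ = (nΣxy − ΣxΣy) / (nΣx² − (Σx)²)
Numerator   = 13×3269.6831 − 78.03×496.44 = 42505.8803 − 38737.2132 = 3768.6671
Denominator = 13×644.4159 − 78.03² = 8377.4067 − 6088.6809 = 2288.7258
b₁(new) = 3768.6671 / 2288.7258 = 1.6466

(Same formula on the original sums: (12×2338.5281 − 60.78×442.46) / (12×346.8534 − 60.78²) = 1169.6184 / 468.0324 = 2.4990, matching the given fit.)

Step 3: Change in slope
Δβ₁ = 1.6466 − 2.4990 = -0.8524
Relative change = -0.8524 / 2.4990 × 100% = -34.1%
→ the slope decreases when the point is added.

Because the point sits below the extension of the original line at a high-leverage x, it tilts the fit down.
In practice: refit with and without it and report both if conclusions differ.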